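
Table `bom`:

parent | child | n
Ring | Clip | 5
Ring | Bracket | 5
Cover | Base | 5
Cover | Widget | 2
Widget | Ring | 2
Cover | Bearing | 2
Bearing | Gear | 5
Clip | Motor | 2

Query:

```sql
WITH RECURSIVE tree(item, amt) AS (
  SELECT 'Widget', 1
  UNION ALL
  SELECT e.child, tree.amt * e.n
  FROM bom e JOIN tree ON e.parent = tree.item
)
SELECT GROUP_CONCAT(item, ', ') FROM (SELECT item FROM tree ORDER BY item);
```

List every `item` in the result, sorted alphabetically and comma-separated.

Bracket, Clip, Motor, Ring, Widget

Base: (Widget, amt=1).
Iteration 1: components of {Widget} -> Ring = 1*2 = 2.
Iteration 2: components of {Ring} -> Bracket = 2*5 = 10, Clip = 2*5 = 10.
Iteration 3: components of {Bracket,Clip} -> Motor = 10*2 = 20.
Iteration 4: no further components; recursion stops.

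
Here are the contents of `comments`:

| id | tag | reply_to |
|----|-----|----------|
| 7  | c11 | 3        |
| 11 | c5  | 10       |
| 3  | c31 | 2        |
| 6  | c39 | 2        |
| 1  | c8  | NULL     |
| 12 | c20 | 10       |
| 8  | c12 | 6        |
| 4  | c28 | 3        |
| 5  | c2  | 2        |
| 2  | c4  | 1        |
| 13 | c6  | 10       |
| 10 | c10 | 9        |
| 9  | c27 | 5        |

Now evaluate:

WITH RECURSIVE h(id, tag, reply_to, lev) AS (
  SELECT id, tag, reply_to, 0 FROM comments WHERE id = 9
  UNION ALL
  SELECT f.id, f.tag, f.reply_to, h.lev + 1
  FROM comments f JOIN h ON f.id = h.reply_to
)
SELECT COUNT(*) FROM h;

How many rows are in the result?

4

Base: id=9 (c27), reply_to=5, lev 0.
Iteration 1: join on id=5 -> c2 (id 5, reply_to=2, lev 1).
Iteration 2: join on id=2 -> c4 (id 2, reply_to=1, lev 2).
Iteration 3: join on id=1 -> c8 (id 1, reply_to=NULL, lev 3).
Iteration 4: reply_to is NULL; no match; recursion stops.
Total rows emitted: 4.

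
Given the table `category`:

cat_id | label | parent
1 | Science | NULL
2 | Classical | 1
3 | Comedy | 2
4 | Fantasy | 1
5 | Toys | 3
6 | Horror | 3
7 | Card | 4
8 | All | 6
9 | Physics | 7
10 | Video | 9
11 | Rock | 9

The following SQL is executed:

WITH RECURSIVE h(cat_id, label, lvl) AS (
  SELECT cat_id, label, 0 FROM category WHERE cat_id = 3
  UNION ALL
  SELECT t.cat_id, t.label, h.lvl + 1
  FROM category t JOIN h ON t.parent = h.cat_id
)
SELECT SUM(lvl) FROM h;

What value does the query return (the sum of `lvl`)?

Base: cat_id=3 (Comedy) at lvl 0.
Iteration 1: rows with parent in {3} -> Toys (id 5, lvl 1), Horror (id 6, lvl 1).
Iteration 2: rows with parent in {5,6} -> All (id 8, lvl 2).
Iteration 3: no rows with parent in {8}; recursion stops.
SUM(lvl) = 0 + 1 + 1 + 2 = 4.

4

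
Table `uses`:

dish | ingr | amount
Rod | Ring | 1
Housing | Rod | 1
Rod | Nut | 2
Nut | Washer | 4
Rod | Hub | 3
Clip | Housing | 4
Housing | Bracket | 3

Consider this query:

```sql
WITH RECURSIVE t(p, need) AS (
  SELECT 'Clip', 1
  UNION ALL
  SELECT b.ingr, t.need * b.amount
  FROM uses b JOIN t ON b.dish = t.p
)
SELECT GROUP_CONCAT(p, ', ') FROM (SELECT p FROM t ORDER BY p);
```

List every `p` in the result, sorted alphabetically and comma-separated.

Base: (Clip, need=1).
Iteration 1: components of {Clip} -> Housing = 1*4 = 4.
Iteration 2: components of {Housing} -> Bracket = 4*3 = 12, Rod = 4*1 = 4.
Iteration 3: components of {Bracket,Rod} -> Hub = 4*3 = 12, Nut = 4*2 = 8, Ring = 4*1 = 4.
Iteration 4: components of {Hub,Nut,Ring} -> Washer = 8*4 = 32.
Iteration 5: no further components; recursion stops.

Bracket, Clip, Housing, Hub, Nut, Ring, Rod, Washer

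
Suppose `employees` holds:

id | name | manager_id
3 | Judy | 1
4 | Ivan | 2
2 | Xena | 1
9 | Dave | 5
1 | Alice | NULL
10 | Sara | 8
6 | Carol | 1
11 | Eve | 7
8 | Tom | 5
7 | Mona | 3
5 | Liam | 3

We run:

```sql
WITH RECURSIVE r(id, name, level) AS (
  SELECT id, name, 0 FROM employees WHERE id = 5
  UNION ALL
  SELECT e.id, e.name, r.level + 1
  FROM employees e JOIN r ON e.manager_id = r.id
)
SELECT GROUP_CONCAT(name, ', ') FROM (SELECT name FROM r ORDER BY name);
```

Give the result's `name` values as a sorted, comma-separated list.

Base: id=5 (Liam) at level 0.
Iteration 1: rows with manager_id in {5} -> Tom (id 8, level 1), Dave (id 9, level 1).
Iteration 2: rows with manager_id in {8,9} -> Sara (id 10, level 2).
Iteration 3: no rows with manager_id in {10}; recursion stops.

Dave, Liam, Sara, Tom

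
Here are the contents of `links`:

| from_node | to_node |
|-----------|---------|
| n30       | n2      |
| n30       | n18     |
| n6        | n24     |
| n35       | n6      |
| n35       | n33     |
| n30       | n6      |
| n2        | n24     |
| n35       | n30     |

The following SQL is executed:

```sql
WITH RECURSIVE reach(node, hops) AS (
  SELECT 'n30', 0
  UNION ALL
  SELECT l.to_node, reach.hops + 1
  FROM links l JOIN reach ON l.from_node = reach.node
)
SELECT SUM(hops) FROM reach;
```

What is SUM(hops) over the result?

7

Base: (n30, hops=0).
Iteration 1: edges from {n30} -> (n18, hops=1), (n2, hops=1), (n6, hops=1).
Iteration 2: edges from {n18,n2,n6} -> (n24, hops=2) x2. [UNION ALL keeps all 2 new rows, including repeats]
Iteration 3: no outgoing edges from {n24}; recursion stops.
SUM(hops) = 0 + 1 + 1 + 1 + 2 + 2 = 7.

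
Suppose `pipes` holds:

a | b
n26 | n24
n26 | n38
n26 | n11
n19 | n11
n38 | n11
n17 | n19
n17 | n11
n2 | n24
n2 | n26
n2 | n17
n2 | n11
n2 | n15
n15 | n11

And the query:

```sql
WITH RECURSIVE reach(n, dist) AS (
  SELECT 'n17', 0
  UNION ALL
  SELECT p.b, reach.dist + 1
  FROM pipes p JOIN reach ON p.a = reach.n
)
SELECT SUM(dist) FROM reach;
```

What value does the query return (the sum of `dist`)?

4

Base: (n17, dist=0).
Iteration 1: edges from {n17} -> (n11, dist=1), (n19, dist=1).
Iteration 2: edges from {n11,n19} -> (n11, dist=2).
Iteration 3: no outgoing edges from {n11}; recursion stops.
SUM(dist) = 0 + 1 + 1 + 2 = 4.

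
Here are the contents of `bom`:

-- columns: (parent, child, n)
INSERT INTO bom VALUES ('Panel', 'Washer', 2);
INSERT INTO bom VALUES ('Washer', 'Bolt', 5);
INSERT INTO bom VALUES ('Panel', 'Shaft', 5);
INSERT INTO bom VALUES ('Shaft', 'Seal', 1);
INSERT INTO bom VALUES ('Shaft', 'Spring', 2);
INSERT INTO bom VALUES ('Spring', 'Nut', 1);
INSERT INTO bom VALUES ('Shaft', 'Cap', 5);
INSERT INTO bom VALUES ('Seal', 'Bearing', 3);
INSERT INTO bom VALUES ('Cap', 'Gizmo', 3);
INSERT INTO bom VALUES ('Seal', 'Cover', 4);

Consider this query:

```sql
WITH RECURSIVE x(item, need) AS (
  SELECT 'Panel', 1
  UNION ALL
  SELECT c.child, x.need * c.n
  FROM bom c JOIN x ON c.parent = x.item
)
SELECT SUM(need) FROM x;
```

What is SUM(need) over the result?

Base: (Panel, need=1).
Iteration 1: components of {Panel} -> Shaft = 1*5 = 5, Washer = 1*2 = 2.
Iteration 2: components of {Shaft,Washer} -> Bolt = 2*5 = 10, Cap = 5*5 = 25, Seal = 5*1 = 5, Spring = 5*2 = 10.
Iteration 3: components of {Bolt,Cap,Seal,Spring} -> Bearing = 5*3 = 15, Cover = 5*4 = 20, Gizmo = 25*3 = 75, Nut = 10*1 = 10.
Iteration 4: no further components; recursion stops.
SUM(need) = 1 + 2 + 5 + 10 + 5 + 10 + 25 + 15 + 20 + 10 + 75 = 178.

178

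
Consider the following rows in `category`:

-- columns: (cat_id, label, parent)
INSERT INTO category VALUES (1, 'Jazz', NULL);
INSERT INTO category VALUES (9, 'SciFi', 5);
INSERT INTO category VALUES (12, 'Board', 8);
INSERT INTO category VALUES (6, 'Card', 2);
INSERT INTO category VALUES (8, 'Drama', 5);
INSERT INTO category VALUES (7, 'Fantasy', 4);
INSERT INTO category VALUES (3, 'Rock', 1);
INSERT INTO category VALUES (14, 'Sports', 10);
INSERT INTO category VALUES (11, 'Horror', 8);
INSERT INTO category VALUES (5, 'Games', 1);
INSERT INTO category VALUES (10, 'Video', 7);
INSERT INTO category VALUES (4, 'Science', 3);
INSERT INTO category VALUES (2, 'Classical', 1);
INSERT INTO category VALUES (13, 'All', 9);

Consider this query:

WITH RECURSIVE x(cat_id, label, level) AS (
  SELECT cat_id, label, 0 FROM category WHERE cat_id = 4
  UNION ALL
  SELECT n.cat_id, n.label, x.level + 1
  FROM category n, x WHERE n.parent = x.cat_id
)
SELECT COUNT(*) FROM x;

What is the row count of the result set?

4

Base: cat_id=4 (Science) at level 0.
Iteration 1: rows with parent in {4} -> Fantasy (id 7, level 1).
Iteration 2: rows with parent in {7} -> Video (id 10, level 2).
Iteration 3: rows with parent in {10} -> Sports (id 14, level 3).
Iteration 4: no rows with parent in {14}; recursion stops.
Total rows emitted: 4.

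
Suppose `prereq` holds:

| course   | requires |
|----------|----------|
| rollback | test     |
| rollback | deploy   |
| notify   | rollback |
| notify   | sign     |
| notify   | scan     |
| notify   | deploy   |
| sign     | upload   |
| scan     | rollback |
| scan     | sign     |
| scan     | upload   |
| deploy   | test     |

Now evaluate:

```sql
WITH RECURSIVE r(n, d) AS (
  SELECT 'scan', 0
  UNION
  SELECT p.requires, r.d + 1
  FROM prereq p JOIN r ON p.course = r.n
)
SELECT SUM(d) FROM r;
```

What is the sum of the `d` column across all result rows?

12

Base: (scan, d=0).
Iteration 1: edges from {scan} -> (rollback, d=1), (sign, d=1), (upload, d=1).
Iteration 2: edges from {rollback,sign,upload} -> (deploy, d=2), (test, d=2), (upload, d=2).
Iteration 3: edges from {deploy,test,upload} -> (test, d=3).
Iteration 4: no outgoing edges from {test}; recursion stops.
SUM(d) = 0 + 1 + 1 + 1 + 2 + 2 + 2 + 3 = 12.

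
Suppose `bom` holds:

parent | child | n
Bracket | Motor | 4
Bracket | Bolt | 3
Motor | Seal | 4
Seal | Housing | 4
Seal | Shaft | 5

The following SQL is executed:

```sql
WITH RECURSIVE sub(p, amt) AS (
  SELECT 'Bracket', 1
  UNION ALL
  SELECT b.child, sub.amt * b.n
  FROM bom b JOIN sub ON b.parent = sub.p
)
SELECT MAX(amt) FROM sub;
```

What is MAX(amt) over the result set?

80

Base: (Bracket, amt=1).
Iteration 1: components of {Bracket} -> Bolt = 1*3 = 3, Motor = 1*4 = 4.
Iteration 2: components of {Bolt,Motor} -> Seal = 4*4 = 16.
Iteration 3: components of {Seal} -> Housing = 16*4 = 64, Shaft = 16*5 = 80.
Iteration 4: no further components; recursion stops.
amt values: 1, 4, 3, 16, 64, 80; the maximum is 80.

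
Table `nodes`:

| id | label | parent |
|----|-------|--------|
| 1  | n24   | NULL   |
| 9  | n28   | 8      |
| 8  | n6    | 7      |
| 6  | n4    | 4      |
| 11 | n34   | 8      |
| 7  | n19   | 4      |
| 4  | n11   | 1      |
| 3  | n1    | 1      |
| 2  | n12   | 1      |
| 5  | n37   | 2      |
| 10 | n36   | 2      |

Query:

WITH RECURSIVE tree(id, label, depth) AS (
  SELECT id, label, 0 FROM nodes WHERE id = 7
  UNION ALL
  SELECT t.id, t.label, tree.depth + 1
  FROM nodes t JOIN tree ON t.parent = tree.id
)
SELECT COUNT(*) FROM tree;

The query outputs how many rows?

Base: id=7 (n19) at depth 0.
Iteration 1: rows with parent in {7} -> n6 (id 8, depth 1).
Iteration 2: rows with parent in {8} -> n28 (id 9, depth 2), n34 (id 11, depth 2).
Iteration 3: no rows with parent in {9,11}; recursion stops.
Total rows emitted: 4.

4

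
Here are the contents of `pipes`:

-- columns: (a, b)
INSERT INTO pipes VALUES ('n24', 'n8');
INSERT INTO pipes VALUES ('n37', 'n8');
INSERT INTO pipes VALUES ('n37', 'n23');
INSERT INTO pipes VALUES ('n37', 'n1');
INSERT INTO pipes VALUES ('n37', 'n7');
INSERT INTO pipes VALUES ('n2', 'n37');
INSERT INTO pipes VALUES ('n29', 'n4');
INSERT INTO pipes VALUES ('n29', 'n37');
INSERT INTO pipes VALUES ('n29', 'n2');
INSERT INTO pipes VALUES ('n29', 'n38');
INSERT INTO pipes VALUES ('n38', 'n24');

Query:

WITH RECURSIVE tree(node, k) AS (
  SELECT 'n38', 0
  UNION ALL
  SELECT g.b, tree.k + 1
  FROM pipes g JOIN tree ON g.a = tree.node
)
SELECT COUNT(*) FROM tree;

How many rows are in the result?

3

Base: (n38, k=0).
Iteration 1: edges from {n38} -> (n24, k=1).
Iteration 2: edges from {n24} -> (n8, k=2).
Iteration 3: no outgoing edges from {n8}; recursion stops.
Total rows emitted: 3.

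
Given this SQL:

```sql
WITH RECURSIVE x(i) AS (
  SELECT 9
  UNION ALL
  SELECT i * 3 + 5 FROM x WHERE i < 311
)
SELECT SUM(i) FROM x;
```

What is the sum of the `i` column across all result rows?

1379

Base: i=9.
Iteration 1: 9 < 311 holds -> i = 9 * 3 + 5 = 32.
Iteration 2: 32 < 311 holds -> i = 32 * 3 + 5 = 101.
Iteration 3: 101 < 311 holds -> i = 101 * 3 + 5 = 308.
Iteration 4: 308 < 311 holds -> i = 308 * 3 + 5 = 929.
Iteration 5: 929 < 311 fails; recursion stops.
SUM(i) = 9 + 32 + 101 + 308 + 929 = 1379.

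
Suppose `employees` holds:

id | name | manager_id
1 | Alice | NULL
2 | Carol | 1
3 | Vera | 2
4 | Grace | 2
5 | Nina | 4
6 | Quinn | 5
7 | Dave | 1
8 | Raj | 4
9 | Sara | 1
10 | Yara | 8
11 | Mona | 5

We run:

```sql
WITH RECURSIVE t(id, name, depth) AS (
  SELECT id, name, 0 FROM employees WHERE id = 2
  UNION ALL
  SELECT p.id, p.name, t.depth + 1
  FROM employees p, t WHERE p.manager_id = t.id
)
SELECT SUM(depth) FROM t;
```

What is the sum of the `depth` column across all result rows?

15

Base: id=2 (Carol) at depth 0.
Iteration 1: rows with manager_id in {2} -> Vera (id 3, depth 1), Grace (id 4, depth 1).
Iteration 2: rows with manager_id in {3,4} -> Nina (id 5, depth 2), Raj (id 8, depth 2).
Iteration 3: rows with manager_id in {5,8} -> Quinn (id 6, depth 3), Yara (id 10, depth 3), Mona (id 11, depth 3).
Iteration 4: no rows with manager_id in {6,10,11}; recursion stops.
SUM(depth) = 0 + 1 + 1 + 2 + 2 + 3 + 3 + 3 = 15.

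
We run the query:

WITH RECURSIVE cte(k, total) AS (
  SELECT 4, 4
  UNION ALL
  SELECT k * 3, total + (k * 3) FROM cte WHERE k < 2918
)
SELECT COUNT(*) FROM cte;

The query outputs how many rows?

8

Base: k=4, total=4.
Iteration 1: 4 < 2918 holds -> k = 4 * 3 = 12, total = 4 + 12 = 16.
Iteration 2: 12 < 2918 holds -> k = 12 * 3 = 36, total = 16 + 36 = 52.
Iteration 3: 36 < 2918 holds -> k = 36 * 3 = 108, total = 52 + 108 = 160.
Iteration 4: 108 < 2918 holds -> k = 108 * 3 = 324, total = 160 + 324 = 484.
Iteration 5: 324 < 2918 holds -> k = 324 * 3 = 972, total = 484 + 972 = 1456.
Iteration 6: 972 < 2918 holds -> k = 972 * 3 = 2916, total = 1456 + 2916 = 4372.
Iteration 7: 2916 < 2918 holds -> k = 2916 * 3 = 8748, total = 4372 + 8748 = 13120.
Iteration 8: 8748 < 2918 fails; recursion stops.
Total rows emitted: 8.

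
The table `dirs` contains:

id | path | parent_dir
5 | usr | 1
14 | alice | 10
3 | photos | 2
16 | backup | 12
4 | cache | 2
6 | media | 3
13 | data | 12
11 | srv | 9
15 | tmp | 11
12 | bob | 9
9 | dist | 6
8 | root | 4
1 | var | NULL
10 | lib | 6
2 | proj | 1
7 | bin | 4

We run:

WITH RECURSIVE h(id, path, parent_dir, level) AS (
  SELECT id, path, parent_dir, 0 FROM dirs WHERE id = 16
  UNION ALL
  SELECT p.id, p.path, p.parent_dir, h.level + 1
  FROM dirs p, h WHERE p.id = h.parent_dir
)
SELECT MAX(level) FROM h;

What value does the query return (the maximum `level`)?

Base: id=16 (backup), parent_dir=12, level 0.
Iteration 1: join on id=12 -> bob (id 12, parent_dir=9, level 1).
Iteration 2: join on id=9 -> dist (id 9, parent_dir=6, level 2).
Iteration 3: join on id=6 -> media (id 6, parent_dir=3, level 3).
Iteration 4: join on id=3 -> photos (id 3, parent_dir=2, level 4).
Iteration 5: join on id=2 -> proj (id 2, parent_dir=1, level 5).
Iteration 6: join on id=1 -> var (id 1, parent_dir=NULL, level 6).
Iteration 7: parent_dir is NULL; no match; recursion stops.
level values: 0, 1, 2, 3, 4, 5, 6; the maximum is 6.

6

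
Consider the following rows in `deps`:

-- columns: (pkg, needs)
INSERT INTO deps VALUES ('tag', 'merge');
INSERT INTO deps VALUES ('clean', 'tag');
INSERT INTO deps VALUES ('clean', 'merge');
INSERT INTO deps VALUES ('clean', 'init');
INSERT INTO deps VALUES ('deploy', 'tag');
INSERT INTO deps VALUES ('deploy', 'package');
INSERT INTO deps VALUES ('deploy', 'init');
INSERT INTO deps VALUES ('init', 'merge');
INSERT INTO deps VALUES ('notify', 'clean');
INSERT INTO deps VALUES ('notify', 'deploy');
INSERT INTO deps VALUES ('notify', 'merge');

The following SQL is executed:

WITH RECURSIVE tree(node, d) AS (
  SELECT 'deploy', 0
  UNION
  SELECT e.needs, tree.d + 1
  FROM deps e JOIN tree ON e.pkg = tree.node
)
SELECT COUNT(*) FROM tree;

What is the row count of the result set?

Base: (deploy, d=0).
Iteration 1: edges from {deploy} -> (init, d=1), (package, d=1), (tag, d=1).
Iteration 2: edges from {init,package,tag} -> (merge, d=2). [UNION drops 1 duplicate row(s)]
Iteration 3: no outgoing edges from {merge}; recursion stops.
Total rows emitted: 5.

5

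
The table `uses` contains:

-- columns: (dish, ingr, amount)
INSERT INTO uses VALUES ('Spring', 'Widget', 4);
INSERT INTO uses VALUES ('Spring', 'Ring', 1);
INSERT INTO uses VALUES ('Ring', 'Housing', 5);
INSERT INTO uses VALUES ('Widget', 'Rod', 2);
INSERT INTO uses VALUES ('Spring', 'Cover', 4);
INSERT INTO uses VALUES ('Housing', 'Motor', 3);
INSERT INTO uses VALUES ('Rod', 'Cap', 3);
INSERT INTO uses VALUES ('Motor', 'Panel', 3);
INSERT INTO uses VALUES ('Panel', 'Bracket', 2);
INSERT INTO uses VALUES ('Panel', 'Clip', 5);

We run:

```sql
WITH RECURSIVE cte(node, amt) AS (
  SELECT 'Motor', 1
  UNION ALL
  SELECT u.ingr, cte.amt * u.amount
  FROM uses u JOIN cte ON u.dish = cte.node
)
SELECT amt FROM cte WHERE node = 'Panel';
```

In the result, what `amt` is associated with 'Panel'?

3

Base: (Motor, amt=1).
Iteration 1: components of {Motor} -> Panel = 1*3 = 3.
Iteration 2: components of {Panel} -> Bracket = 3*2 = 6, Clip = 3*5 = 15.
Iteration 3: no further components; recursion stops.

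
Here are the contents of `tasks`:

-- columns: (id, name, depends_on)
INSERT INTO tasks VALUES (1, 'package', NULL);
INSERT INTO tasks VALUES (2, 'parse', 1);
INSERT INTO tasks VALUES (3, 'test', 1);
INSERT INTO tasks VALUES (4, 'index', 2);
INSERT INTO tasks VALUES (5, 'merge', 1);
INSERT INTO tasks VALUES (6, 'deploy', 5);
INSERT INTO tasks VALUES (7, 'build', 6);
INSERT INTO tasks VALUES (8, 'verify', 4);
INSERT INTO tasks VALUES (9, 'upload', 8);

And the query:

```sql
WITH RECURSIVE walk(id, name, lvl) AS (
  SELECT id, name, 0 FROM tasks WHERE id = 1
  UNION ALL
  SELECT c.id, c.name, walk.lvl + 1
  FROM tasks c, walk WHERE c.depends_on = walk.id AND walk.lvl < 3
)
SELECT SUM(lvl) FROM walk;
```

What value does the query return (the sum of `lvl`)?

13

Base: id=1 (package) at lvl 0.
Iteration 1: rows with depends_on in {1} -> parse (id 2, lvl 1), test (id 3, lvl 1), merge (id 5, lvl 1).
Iteration 2: rows with depends_on in {2,3,5} -> index (id 4, lvl 2), deploy (id 6, lvl 2).
Iteration 3: rows with depends_on in {4,6} -> build (id 7, lvl 3), verify (id 8, lvl 3).
Iteration 4: lvl < 3 fails for all current rows; recursion stops.
SUM(lvl) = 0 + 1 + 1 + 1 + 2 + 2 + 3 + 3 = 13.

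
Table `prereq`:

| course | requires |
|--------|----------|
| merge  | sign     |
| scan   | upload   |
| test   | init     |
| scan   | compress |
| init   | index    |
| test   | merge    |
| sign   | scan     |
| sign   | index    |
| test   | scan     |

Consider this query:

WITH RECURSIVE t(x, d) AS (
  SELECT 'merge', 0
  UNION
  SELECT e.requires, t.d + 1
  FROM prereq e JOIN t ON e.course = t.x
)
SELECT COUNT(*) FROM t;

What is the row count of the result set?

6

Base: (merge, d=0).
Iteration 1: edges from {merge} -> (sign, d=1).
Iteration 2: edges from {sign} -> (index, d=2), (scan, d=2).
Iteration 3: edges from {index,scan} -> (compress, d=3), (upload, d=3).
Iteration 4: no outgoing edges from {compress,upload}; recursion stops.
Total rows emitted: 6.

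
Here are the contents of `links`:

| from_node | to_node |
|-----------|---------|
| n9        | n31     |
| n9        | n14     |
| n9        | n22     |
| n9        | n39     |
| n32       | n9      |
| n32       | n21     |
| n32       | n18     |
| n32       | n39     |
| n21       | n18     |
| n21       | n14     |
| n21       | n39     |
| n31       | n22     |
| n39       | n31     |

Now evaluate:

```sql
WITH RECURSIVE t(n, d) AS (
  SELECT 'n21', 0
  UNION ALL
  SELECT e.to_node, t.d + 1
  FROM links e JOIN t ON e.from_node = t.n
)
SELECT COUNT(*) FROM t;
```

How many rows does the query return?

Base: (n21, d=0).
Iteration 1: edges from {n21} -> (n14, d=1), (n18, d=1), (n39, d=1).
Iteration 2: edges from {n14,n18,n39} -> (n31, d=2).
Iteration 3: edges from {n31} -> (n22, d=3).
Iteration 4: no outgoing edges from {n22}; recursion stops.
Total rows emitted: 6.

6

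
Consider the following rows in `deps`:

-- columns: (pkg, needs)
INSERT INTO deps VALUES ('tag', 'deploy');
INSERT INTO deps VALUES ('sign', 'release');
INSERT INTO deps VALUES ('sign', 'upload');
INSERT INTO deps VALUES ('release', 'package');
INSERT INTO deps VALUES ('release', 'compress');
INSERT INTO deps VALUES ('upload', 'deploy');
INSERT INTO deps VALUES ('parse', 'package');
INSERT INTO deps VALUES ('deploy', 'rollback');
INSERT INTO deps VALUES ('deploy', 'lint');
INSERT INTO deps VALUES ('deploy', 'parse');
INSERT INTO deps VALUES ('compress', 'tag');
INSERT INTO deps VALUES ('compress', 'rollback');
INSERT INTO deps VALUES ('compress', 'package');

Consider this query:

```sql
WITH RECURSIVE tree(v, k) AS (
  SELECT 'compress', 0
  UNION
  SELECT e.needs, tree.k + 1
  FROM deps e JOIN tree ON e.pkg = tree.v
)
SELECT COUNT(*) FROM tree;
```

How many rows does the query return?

Base: (compress, k=0).
Iteration 1: edges from {compress} -> (package, k=1), (rollback, k=1), (tag, k=1).
Iteration 2: edges from {package,rollback,tag} -> (deploy, k=2).
Iteration 3: edges from {deploy} -> (lint, k=3), (parse, k=3), (rollback, k=3).
Iteration 4: edges from {lint,parse,rollback} -> (package, k=4).
Iteration 5: no outgoing edges from {package}; recursion stops.
Total rows emitted: 9.

9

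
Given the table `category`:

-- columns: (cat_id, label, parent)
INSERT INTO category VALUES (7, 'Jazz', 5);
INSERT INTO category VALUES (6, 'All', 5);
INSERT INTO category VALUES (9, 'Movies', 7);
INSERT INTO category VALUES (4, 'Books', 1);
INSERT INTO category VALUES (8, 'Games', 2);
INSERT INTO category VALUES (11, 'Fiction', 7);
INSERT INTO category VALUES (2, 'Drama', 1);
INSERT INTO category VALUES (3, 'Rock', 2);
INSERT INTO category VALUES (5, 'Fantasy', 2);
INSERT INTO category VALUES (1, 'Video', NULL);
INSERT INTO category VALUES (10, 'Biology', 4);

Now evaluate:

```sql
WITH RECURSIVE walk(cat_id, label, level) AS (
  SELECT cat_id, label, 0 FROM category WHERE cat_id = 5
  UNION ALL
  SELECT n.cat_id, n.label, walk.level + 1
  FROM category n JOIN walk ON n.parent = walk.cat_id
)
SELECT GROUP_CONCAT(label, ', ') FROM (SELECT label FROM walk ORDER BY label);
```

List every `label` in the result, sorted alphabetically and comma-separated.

Base: cat_id=5 (Fantasy) at level 0.
Iteration 1: rows with parent in {5} -> All (id 6, level 1), Jazz (id 7, level 1).
Iteration 2: rows with parent in {6,7} -> Movies (id 9, level 2), Fiction (id 11, level 2).
Iteration 3: no rows with parent in {9,11}; recursion stops.

All, Fantasy, Fiction, Jazz, Movies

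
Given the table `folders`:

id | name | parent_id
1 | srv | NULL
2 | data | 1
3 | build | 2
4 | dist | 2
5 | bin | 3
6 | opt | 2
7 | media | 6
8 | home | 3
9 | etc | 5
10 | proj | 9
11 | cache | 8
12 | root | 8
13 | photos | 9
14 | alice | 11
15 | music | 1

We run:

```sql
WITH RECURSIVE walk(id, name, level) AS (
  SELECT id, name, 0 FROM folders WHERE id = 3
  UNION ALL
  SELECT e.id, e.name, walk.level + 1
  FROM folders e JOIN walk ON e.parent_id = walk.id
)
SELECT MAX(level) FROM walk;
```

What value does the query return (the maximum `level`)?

Base: id=3 (build) at level 0.
Iteration 1: rows with parent_id in {3} -> bin (id 5, level 1), home (id 8, level 1).
Iteration 2: rows with parent_id in {5,8} -> etc (id 9, level 2), cache (id 11, level 2), root (id 12, level 2).
Iteration 3: rows with parent_id in {9,11,12} -> proj (id 10, level 3), photos (id 13, level 3), alice (id 14, level 3).
Iteration 4: no rows with parent_id in {10,13,14}; recursion stops.
level values: 0, 1, 1, 2, 2, 2, 3, 3, 3; the maximum is 3.

3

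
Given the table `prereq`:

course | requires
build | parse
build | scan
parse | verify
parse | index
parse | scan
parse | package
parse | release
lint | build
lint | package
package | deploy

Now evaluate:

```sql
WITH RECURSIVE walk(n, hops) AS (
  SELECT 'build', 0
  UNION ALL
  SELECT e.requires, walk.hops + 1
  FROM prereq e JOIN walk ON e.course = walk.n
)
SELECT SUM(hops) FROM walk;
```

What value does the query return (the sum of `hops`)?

15

Base: (build, hops=0).
Iteration 1: edges from {build} -> (parse, hops=1), (scan, hops=1).
Iteration 2: edges from {parse,scan} -> (index, hops=2), (package, hops=2), (release, hops=2), (scan, hops=2), (verify, hops=2).
Iteration 3: edges from {index,package,release,scan,verify} -> (deploy, hops=3).
Iteration 4: no outgoing edges from {deploy}; recursion stops.
SUM(hops) = 0 + 1 + 1 + 2 + 2 + 2 + 2 + 2 + 3 = 15.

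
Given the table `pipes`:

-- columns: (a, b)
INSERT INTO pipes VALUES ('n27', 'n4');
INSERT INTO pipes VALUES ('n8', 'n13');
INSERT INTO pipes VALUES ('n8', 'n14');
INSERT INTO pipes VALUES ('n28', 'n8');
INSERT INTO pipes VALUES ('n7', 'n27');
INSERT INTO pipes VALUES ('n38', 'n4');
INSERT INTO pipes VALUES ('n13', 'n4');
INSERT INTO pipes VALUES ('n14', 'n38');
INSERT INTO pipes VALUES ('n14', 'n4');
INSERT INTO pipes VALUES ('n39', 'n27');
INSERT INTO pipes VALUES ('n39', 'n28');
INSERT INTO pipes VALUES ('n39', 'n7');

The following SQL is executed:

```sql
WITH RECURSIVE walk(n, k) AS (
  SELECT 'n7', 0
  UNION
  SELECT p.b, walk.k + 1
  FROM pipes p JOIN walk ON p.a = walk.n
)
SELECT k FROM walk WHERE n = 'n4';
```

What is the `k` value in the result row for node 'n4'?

Base: (n7, k=0).
Iteration 1: edges from {n7} -> (n27, k=1).
Iteration 2: edges from {n27} -> (n4, k=2).
Iteration 3: no outgoing edges from {n4}; recursion stops.

2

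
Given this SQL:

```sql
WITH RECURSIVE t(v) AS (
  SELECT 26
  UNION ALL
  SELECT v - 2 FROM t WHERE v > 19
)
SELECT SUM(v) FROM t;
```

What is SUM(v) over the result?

110

Base: v=26.
Iteration 1: 26 > 19 holds -> v = 26 - 2 = 24.
Iteration 2: 24 > 19 holds -> v = 24 - 2 = 22.
Iteration 3: 22 > 19 holds -> v = 22 - 2 = 20.
Iteration 4: 20 > 19 holds -> v = 20 - 2 = 18.
Iteration 5: 18 > 19 fails; recursion stops.
SUM(v) = 26 + 24 + 22 + 20 + 18 = 110.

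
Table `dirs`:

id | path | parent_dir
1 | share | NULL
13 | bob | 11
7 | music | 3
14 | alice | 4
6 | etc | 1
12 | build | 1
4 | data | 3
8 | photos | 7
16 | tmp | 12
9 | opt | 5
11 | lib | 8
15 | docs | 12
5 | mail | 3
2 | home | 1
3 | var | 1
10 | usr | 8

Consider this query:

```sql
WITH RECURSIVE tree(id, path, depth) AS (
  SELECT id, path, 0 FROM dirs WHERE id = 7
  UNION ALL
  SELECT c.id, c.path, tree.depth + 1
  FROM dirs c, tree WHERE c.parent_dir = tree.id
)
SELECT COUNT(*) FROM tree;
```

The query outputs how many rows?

5

Base: id=7 (music) at depth 0.
Iteration 1: rows with parent_dir in {7} -> photos (id 8, depth 1).
Iteration 2: rows with parent_dir in {8} -> usr (id 10, depth 2), lib (id 11, depth 2).
Iteration 3: rows with parent_dir in {10,11} -> bob (id 13, depth 3).
Iteration 4: no rows with parent_dir in {13}; recursion stops.
Total rows emitted: 5.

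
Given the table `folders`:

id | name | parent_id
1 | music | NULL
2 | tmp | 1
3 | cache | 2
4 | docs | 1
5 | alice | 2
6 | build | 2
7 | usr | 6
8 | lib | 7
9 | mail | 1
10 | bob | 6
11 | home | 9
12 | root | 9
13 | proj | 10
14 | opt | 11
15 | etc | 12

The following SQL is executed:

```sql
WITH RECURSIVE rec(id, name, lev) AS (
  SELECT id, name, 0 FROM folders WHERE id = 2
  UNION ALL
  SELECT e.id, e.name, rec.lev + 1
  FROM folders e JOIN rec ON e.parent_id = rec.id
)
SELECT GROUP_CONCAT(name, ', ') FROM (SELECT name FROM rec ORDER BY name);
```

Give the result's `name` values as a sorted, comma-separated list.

Base: id=2 (tmp) at lev 0.
Iteration 1: rows with parent_id in {2} -> cache (id 3, lev 1), alice (id 5, lev 1), build (id 6, lev 1).
Iteration 2: rows with parent_id in {3,5,6} -> usr (id 7, lev 2), bob (id 10, lev 2).
Iteration 3: rows with parent_id in {7,10} -> lib (id 8, lev 3), proj (id 13, lev 3).
Iteration 4: no rows with parent_id in {8,13}; recursion stops.

alice, bob, build, cache, lib, proj, tmp, usr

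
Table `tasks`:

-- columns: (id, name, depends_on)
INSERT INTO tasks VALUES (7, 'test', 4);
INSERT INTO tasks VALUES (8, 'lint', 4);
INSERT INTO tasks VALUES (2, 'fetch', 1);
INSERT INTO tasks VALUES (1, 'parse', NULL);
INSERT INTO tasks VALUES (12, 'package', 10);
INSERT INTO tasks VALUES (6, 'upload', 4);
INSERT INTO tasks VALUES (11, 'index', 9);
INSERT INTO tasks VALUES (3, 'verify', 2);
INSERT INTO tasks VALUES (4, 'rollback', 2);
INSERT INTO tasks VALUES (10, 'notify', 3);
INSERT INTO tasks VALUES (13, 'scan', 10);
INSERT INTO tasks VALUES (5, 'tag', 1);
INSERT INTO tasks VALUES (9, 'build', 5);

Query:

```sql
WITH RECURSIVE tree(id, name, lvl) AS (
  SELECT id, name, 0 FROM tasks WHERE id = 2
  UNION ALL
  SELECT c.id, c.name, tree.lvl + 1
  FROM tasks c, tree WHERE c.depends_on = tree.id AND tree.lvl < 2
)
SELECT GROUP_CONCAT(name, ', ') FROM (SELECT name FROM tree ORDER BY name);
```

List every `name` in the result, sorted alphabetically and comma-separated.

fetch, lint, notify, rollback, test, upload, verify

Base: id=2 (fetch) at lvl 0.
Iteration 1: rows with depends_on in {2} -> verify (id 3, lvl 1), rollback (id 4, lvl 1).
Iteration 2: rows with depends_on in {3,4} -> upload (id 6, lvl 2), test (id 7, lvl 2), lint (id 8, lvl 2), notify (id 10, lvl 2).
Iteration 3: lvl < 2 fails for all current rows; recursion stops.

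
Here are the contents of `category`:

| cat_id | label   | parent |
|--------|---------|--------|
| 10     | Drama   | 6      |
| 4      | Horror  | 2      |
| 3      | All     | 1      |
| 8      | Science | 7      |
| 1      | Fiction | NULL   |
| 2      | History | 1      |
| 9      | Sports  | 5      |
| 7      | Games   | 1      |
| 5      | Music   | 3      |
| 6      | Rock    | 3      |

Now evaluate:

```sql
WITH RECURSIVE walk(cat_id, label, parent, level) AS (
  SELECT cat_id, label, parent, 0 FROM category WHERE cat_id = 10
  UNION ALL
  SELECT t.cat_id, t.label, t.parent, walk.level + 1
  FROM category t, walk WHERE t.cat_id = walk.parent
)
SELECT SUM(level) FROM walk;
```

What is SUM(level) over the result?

Base: cat_id=10 (Drama), parent=6, level 0.
Iteration 1: join on cat_id=6 -> Rock (id 6, parent=3, level 1).
Iteration 2: join on cat_id=3 -> All (id 3, parent=1, level 2).
Iteration 3: join on cat_id=1 -> Fiction (id 1, parent=NULL, level 3).
Iteration 4: parent is NULL; no match; recursion stops.
SUM(level) = 0 + 1 + 2 + 3 = 6.

6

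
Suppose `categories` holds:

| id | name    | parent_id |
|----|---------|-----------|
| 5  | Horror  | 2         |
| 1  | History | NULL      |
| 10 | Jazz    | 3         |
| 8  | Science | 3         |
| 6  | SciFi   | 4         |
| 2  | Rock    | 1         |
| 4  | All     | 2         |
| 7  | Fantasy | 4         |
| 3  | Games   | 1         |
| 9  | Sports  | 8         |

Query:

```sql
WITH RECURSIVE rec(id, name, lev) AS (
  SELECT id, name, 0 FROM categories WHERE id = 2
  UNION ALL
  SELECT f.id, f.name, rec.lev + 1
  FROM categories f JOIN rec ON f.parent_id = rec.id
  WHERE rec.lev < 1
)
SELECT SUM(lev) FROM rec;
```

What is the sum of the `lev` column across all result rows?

2

Base: id=2 (Rock) at lev 0.
Iteration 1: rows with parent_id in {2} -> All (id 4, lev 1), Horror (id 5, lev 1).
Iteration 2: lev < 1 fails for all current rows; recursion stops.
SUM(lev) = 0 + 1 + 1 = 2.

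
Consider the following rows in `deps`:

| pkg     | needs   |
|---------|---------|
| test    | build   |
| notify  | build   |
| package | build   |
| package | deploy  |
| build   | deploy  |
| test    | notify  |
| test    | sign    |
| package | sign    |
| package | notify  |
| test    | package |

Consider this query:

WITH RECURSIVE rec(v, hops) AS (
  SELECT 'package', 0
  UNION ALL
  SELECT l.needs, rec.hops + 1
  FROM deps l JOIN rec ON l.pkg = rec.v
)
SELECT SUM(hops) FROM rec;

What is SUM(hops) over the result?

11

Base: (package, hops=0).
Iteration 1: edges from {package} -> (build, hops=1), (deploy, hops=1), (notify, hops=1), (sign, hops=1).
Iteration 2: edges from {build,deploy,notify,sign} -> (build, hops=2), (deploy, hops=2).
Iteration 3: edges from {build,deploy} -> (deploy, hops=3).
Iteration 4: no outgoing edges from {deploy}; recursion stops.
SUM(hops) = 0 + 1 + 1 + 1 + 1 + 2 + 2 + 3 = 11.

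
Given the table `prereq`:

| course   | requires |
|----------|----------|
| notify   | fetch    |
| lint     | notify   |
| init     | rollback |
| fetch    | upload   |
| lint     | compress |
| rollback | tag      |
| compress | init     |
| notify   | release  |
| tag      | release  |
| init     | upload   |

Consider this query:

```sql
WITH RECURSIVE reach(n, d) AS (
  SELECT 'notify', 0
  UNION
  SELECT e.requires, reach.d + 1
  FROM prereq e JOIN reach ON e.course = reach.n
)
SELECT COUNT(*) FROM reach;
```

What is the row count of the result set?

4

Base: (notify, d=0).
Iteration 1: edges from {notify} -> (fetch, d=1), (release, d=1).
Iteration 2: edges from {fetch,release} -> (upload, d=2).
Iteration 3: no outgoing edges from {upload}; recursion stops.
Total rows emitted: 4.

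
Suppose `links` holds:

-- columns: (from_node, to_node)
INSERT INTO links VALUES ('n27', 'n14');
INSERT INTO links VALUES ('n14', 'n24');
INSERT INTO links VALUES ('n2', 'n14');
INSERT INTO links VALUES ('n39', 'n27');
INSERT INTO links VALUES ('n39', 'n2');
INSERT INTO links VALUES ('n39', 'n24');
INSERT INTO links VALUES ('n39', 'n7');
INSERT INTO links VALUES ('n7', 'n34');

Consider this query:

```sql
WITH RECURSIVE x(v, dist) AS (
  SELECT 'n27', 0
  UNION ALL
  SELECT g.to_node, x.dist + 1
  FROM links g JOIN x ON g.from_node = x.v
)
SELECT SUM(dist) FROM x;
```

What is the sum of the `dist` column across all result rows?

Base: (n27, dist=0).
Iteration 1: edges from {n27} -> (n14, dist=1).
Iteration 2: edges from {n14} -> (n24, dist=2).
Iteration 3: no outgoing edges from {n24}; recursion stops.
SUM(dist) = 0 + 1 + 2 = 3.

3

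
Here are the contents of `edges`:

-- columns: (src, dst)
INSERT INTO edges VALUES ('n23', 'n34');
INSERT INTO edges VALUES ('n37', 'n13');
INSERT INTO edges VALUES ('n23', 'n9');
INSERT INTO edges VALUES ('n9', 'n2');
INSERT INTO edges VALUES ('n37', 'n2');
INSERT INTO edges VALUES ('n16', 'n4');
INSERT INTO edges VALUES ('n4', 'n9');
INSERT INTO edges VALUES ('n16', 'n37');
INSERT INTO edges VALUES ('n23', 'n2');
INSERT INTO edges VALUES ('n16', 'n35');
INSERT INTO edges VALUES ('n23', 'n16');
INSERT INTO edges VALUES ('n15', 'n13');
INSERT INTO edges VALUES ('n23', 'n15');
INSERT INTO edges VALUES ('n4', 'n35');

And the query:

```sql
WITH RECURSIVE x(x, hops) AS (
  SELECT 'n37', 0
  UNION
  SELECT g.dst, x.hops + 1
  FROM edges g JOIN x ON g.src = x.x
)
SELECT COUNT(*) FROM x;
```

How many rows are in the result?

3

Base: (n37, hops=0).
Iteration 1: edges from {n37} -> (n13, hops=1), (n2, hops=1).
Iteration 2: no outgoing edges from {n13,n2}; recursion stops.
Total rows emitted: 3.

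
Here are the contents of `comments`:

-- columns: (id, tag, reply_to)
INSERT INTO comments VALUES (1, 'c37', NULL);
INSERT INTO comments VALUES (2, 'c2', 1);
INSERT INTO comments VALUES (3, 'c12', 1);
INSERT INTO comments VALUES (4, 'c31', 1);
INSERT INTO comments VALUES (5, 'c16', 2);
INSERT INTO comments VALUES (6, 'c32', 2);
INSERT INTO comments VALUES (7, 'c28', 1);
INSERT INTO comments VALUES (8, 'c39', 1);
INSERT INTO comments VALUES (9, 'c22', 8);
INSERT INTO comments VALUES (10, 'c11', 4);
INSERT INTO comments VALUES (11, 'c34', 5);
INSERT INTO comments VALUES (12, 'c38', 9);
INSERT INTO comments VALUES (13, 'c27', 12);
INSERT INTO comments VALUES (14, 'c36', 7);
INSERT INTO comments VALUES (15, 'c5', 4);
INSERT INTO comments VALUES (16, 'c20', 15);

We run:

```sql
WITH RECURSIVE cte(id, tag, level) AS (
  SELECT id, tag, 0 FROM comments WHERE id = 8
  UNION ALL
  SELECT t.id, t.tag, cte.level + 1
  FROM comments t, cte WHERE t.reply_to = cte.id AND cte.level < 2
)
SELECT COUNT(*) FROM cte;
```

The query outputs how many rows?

Base: id=8 (c39) at level 0.
Iteration 1: rows with reply_to in {8} -> c22 (id 9, level 1).
Iteration 2: rows with reply_to in {9} -> c38 (id 12, level 2).
Iteration 3: level < 2 fails for all current rows; recursion stops.
Total rows emitted: 3.

3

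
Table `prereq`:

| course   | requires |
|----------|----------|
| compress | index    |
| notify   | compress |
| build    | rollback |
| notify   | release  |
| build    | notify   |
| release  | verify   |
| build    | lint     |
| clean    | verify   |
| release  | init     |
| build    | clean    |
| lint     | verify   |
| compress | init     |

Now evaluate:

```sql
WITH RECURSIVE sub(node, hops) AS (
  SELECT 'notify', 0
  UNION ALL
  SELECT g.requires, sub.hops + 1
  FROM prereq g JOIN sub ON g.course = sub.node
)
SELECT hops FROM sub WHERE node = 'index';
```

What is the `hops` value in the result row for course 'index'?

2

Base: (notify, hops=0).
Iteration 1: edges from {notify} -> (compress, hops=1), (release, hops=1).
Iteration 2: edges from {compress,release} -> (index, hops=2), (init, hops=2) x2, (verify, hops=2). [UNION ALL keeps all 4 new rows, including repeats]
Iteration 3: no outgoing edges from {index,init,verify}; recursion stops.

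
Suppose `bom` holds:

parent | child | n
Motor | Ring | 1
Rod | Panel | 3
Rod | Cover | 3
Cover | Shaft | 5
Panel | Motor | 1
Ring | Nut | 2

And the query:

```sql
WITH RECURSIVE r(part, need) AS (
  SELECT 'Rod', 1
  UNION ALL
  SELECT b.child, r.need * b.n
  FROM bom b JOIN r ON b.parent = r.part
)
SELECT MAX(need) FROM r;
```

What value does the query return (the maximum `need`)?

15

Base: (Rod, need=1).
Iteration 1: components of {Rod} -> Cover = 1*3 = 3, Panel = 1*3 = 3.
Iteration 2: components of {Cover,Panel} -> Motor = 3*1 = 3, Shaft = 3*5 = 15.
Iteration 3: components of {Motor,Shaft} -> Ring = 3*1 = 3.
Iteration 4: components of {Ring} -> Nut = 3*2 = 6.
Iteration 5: no further components; recursion stops.
need values: 1, 3, 3, 3, 15, 3, 6; the maximum is 15.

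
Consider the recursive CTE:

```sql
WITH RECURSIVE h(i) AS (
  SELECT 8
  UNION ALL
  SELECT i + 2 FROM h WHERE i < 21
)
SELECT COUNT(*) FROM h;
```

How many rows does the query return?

8

Base: i=8.
Iteration 1: 8 < 21 holds -> i = 8 + 2 = 10.
Iteration 2: 10 < 21 holds -> i = 10 + 2 = 12.
Iteration 3: 12 < 21 holds -> i = 12 + 2 = 14.
Iteration 4: 14 < 21 holds -> i = 14 + 2 = 16.
Iteration 5: 16 < 21 holds -> i = 16 + 2 = 18.
Iteration 6: 18 < 21 holds -> i = 18 + 2 = 20.
Iteration 7: 20 < 21 holds -> i = 20 + 2 = 22.
Iteration 8: 22 < 21 fails; recursion stops.
Total rows emitted: 8.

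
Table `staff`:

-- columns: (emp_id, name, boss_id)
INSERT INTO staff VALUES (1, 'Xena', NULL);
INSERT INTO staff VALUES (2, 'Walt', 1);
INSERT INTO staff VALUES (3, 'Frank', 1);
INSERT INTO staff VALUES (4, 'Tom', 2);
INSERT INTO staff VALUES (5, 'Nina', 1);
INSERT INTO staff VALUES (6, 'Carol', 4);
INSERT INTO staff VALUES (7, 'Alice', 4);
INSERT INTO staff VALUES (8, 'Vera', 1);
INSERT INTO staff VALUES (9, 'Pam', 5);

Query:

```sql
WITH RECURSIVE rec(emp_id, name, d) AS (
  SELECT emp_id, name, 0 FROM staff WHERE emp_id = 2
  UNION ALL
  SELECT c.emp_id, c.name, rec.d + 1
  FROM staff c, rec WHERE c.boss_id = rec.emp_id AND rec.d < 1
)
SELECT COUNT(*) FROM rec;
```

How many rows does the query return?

Base: emp_id=2 (Walt) at d 0.
Iteration 1: rows with boss_id in {2} -> Tom (id 4, d 1).
Iteration 2: d < 1 fails for all current rows; recursion stops.
Total rows emitted: 2.

2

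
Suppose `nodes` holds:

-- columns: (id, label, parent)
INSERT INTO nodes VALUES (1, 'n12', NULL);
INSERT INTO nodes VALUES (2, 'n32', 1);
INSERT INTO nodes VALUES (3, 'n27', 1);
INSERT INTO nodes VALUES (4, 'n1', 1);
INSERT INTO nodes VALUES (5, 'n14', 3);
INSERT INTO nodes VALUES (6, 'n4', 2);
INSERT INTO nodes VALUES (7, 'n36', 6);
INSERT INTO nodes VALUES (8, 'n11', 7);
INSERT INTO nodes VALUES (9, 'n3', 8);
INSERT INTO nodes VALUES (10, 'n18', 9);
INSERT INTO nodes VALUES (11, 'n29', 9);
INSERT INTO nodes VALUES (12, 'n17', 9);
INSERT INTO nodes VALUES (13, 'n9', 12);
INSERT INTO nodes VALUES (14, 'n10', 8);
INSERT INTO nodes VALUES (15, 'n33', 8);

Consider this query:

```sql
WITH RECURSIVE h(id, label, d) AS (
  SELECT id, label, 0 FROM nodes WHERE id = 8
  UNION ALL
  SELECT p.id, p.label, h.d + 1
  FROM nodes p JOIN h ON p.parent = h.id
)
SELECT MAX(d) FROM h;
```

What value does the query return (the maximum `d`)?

3

Base: id=8 (n11) at d 0.
Iteration 1: rows with parent in {8} -> n3 (id 9, d 1), n10 (id 14, d 1), n33 (id 15, d 1).
Iteration 2: rows with parent in {9,14,15} -> n18 (id 10, d 2), n29 (id 11, d 2), n17 (id 12, d 2).
Iteration 3: rows with parent in {10,11,12} -> n9 (id 13, d 3).
Iteration 4: no rows with parent in {13}; recursion stops.
d values: 0, 1, 1, 1, 2, 2, 2, 3; the maximum is 3.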